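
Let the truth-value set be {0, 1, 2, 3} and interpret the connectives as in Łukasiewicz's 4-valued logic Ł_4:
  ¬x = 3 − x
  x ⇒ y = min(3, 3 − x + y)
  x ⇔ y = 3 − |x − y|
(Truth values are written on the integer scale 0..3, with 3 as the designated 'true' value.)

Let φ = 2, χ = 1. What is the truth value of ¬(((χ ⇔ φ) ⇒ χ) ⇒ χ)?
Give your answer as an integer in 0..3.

1

χ ⇔ φ = 1 ⇔ 2 = 2
(χ ⇔ φ) ⇒ χ = 2 ⇒ 1 = 2
((χ ⇔ φ) ⇒ χ) ⇒ χ = 2 ⇒ 1 = 2
¬(((χ ⇔ φ) ⇒ χ) ⇒ χ) = ¬2 = 1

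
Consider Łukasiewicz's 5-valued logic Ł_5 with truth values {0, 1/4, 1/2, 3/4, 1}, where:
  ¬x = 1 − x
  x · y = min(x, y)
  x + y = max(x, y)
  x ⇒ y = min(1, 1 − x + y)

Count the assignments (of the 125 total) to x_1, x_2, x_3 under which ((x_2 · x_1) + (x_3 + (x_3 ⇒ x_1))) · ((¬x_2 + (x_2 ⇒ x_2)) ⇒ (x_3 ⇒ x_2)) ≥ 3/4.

91

value 1: 59 assignments (counts)
value 3/4: 32 assignments (counts)
value 1/2: 19 assignments
value 1/4: 10 assignments
value 0: 5 assignments
So 91 of the 125 assignments meet the threshold.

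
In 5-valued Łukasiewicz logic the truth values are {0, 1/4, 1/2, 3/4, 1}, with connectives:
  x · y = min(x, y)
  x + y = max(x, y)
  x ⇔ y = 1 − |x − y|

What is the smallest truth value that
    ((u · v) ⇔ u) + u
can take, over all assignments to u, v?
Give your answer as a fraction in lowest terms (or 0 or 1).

1/2

Take u = 1/2, v = 0:
u · v = 1/2 · 0 = 0
(u · v) ⇔ u = 0 ⇔ 1/2 = 1/2
((u · v) ⇔ u) + u = 1/2 + 1/2 = 1/2
No assignment yields a value below 1/2, so this is the minimum.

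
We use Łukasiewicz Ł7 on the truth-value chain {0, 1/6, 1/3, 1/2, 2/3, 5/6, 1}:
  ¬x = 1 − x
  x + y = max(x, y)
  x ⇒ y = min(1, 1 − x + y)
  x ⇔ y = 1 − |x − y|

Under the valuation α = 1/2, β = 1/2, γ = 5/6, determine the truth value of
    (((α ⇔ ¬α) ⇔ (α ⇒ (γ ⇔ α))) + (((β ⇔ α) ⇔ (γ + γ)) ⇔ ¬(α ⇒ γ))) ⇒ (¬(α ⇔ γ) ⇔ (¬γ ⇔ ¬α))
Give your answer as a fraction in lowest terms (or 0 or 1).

2/3

¬α = ¬1/2 = 1/2
α ⇔ ¬α = 1/2 ⇔ 1/2 = 1
γ ⇔ α = 5/6 ⇔ 1/2 = 2/3
α ⇒ (γ ⇔ α) = 1/2 ⇒ 2/3 = 1
(α ⇔ ¬α) ⇔ (α ⇒ (γ ⇔ α)) = 1 ⇔ 1 = 1
β ⇔ α = 1/2 ⇔ 1/2 = 1
γ + γ = 5/6 + 5/6 = 5/6
(β ⇔ α) ⇔ (γ + γ) = 1 ⇔ 5/6 = 5/6
α ⇒ γ = 1/2 ⇒ 5/6 = 1
¬(α ⇒ γ) = ¬1 = 0
((β ⇔ α) ⇔ (γ + γ)) ⇔ ¬(α ⇒ γ) = 5/6 ⇔ 0 = 1/6
((α ⇔ ¬α) ⇔ (α ⇒ (γ ⇔ α))) + (((β ⇔ α) ⇔ (γ + γ)) ⇔ ¬(α ⇒ γ)) = 1 + 1/6 = 1
α ⇔ γ = 1/2 ⇔ 5/6 = 2/3
¬(α ⇔ γ) = ¬2/3 = 1/3
¬γ = ¬5/6 = 1/6
¬α = ¬1/2 = 1/2
¬γ ⇔ ¬α = 1/6 ⇔ 1/2 = 2/3
¬(α ⇔ γ) ⇔ (¬γ ⇔ ¬α) = 1/3 ⇔ 2/3 = 2/3
(((α ⇔ ¬α) ⇔ (α ⇒ (γ ⇔ α))) + (((β ⇔ α) ⇔ (γ + γ)) ⇔ ¬(α ⇒ γ))) ⇒ (¬(α ⇔ γ) ⇔ (¬γ ⇔ ¬α)) = 1 ⇒ 2/3 = 2/3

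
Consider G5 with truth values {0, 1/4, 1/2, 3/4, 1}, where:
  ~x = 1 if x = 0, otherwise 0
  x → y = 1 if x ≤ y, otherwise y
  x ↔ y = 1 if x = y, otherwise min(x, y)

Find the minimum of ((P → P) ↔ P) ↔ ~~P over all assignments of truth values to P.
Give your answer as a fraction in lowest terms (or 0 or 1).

Take P = 1/4:
P → P = 1/4 → 1/4 = 1
(P → P) ↔ P = 1 ↔ 1/4 = 1/4
~P = ~1/4 = 0
~~P = ~0 = 1
((P → P) ↔ P) ↔ ~~P = 1/4 ↔ 1 = 1/4
No assignment yields a value below 1/4, so this is the minimum.

1/4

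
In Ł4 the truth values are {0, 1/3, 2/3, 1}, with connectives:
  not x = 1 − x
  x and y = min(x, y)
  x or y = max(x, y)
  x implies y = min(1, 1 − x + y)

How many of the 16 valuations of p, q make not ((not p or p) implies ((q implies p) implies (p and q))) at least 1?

p = 0, q = 0 ↦ 1  ≥
p = 0, q = 1/3 ↦ 2/3  <
p = 0, q = 2/3 ↦ 1/3  <
p = 0, q = 1 ↦ 0  <
p = 1/3, q = 0 ↦ 2/3  <
p = 1/3, q = 1/3 ↦ 1/3  <
p = 1/3, q = 2/3 ↦ 0  <
p = 1/3, q = 1 ↦ 0  <
p = 2/3, q = 0 ↦ 2/3  <
p = 2/3, q = 1/3 ↦ 1/3  <
p = 2/3, q = 2/3 ↦ 0  <
p = 2/3, q = 1 ↦ 0  <
p = 1, q = 0 ↦ 1  ≥
p = 1, q = 1/3 ↦ 2/3  <
p = 1, q = 2/3 ↦ 1/3  <
p = 1, q = 1 ↦ 0  <
So 2 of the 16 assignments meet the threshold.

2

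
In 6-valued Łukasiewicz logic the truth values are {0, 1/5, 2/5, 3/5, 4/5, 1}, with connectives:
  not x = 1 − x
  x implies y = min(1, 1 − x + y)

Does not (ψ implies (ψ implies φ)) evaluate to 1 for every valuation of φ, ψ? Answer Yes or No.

Counterexample: take φ = 0, ψ = 0.
ψ implies φ = 0 implies 0 = 1
ψ implies (ψ implies φ) = 0 implies 1 = 1
not (ψ implies (ψ implies φ)) = not 1 = 0
This gives 0 ≠ 1.

No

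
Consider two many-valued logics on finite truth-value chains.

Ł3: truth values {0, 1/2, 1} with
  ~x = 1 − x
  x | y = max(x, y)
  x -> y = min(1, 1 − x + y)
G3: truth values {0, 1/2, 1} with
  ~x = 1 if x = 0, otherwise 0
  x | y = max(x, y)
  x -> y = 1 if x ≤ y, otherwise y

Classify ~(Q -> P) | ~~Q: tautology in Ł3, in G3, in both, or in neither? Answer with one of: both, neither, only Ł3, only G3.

In Ł3: at P = 0, Q = 0 the value is 0 — not a tautology.
In G3: at P = 0, Q = 0 the value is 0 — not a tautology.

neither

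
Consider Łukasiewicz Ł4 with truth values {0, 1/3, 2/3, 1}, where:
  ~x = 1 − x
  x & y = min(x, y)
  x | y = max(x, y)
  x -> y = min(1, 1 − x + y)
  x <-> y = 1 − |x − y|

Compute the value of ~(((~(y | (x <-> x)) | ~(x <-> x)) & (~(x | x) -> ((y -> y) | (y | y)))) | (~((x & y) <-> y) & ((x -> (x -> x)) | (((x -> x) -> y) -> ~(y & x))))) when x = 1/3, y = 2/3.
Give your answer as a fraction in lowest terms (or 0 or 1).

2/3

x <-> x = 1/3 <-> 1/3 = 1
y | (x <-> x) = 2/3 | 1 = 1
~(y | (x <-> x)) = ~1 = 0
x <-> x = 1/3 <-> 1/3 = 1
~(x <-> x) = ~1 = 0
~(y | (x <-> x)) | ~(x <-> x) = 0 | 0 = 0
x | x = 1/3 | 1/3 = 1/3
~(x | x) = ~1/3 = 2/3
y -> y = 2/3 -> 2/3 = 1
y | y = 2/3 | 2/3 = 2/3
(y -> y) | (y | y) = 1 | 2/3 = 1
~(x | x) -> ((y -> y) | (y | y)) = 2/3 -> 1 = 1
(~(y | (x <-> x)) | ~(x <-> x)) & (~(x | x) -> ((y -> y) | (y | y))) = 0 & 1 = 0
x & y = 1/3 & 2/3 = 1/3
(x & y) <-> y = 1/3 <-> 2/3 = 2/3
~((x & y) <-> y) = ~2/3 = 1/3
x -> x = 1/3 -> 1/3 = 1
x -> (x -> x) = 1/3 -> 1 = 1
x -> x = 1/3 -> 1/3 = 1
(x -> x) -> y = 1 -> 2/3 = 2/3
y & x = 2/3 & 1/3 = 1/3
~(y & x) = ~1/3 = 2/3
((x -> x) -> y) -> ~(y & x) = 2/3 -> 2/3 = 1
(x -> (x -> x)) | (((x -> x) -> y) -> ~(y & x)) = 1 | 1 = 1
~((x & y) <-> y) & ((x -> (x -> x)) | (((x -> x) -> y) -> ~(y & x))) = 1/3 & 1 = 1/3
((~(y | (x <-> x)) | ~(x <-> x)) & (~(x | x) -> ((y -> y) | (y | y)))) | (~((x & y) <-> y) & ((x -> (x -> x)) | (((x -> x) -> y) -> ~(y & x)))) = 0 | 1/3 = 1/3
~(((~(y | (x <-> x)) | ~(x <-> x)) & (~(x | x) -> ((y -> y) | (y | y)))) | (~((x & y) <-> y) & ((x -> (x -> x)) | (((x -> x) -> y) -> ~(y & x))))) = ~1/3 = 2/3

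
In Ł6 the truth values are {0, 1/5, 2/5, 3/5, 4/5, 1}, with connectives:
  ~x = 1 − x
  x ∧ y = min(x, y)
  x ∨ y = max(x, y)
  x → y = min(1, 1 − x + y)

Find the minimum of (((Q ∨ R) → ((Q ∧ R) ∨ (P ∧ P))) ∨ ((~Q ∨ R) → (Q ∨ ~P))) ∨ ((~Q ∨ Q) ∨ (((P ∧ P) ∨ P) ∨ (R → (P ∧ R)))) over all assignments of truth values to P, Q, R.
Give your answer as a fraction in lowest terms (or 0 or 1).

3/5

Take P = 2/5, Q = 2/5, R = 1:
Q ∨ R = 2/5 ∨ 1 = 1
Q ∧ R = 2/5 ∧ 1 = 2/5
P ∧ P = 2/5 ∧ 2/5 = 2/5
(Q ∧ R) ∨ (P ∧ P) = 2/5 ∨ 2/5 = 2/5
(Q ∨ R) → ((Q ∧ R) ∨ (P ∧ P)) = 1 → 2/5 = 2/5
~Q = ~2/5 = 3/5
~Q ∨ R = 3/5 ∨ 1 = 1
~P = ~2/5 = 3/5
Q ∨ ~P = 2/5 ∨ 3/5 = 3/5
(~Q ∨ R) → (Q ∨ ~P) = 1 → 3/5 = 3/5
((Q ∨ R) → ((Q ∧ R) ∨ (P ∧ P))) ∨ ((~Q ∨ R) → (Q ∨ ~P)) = 2/5 ∨ 3/5 = 3/5
~Q = ~2/5 = 3/5
~Q ∨ Q = 3/5 ∨ 2/5 = 3/5
P ∧ P = 2/5 ∧ 2/5 = 2/5
(P ∧ P) ∨ P = 2/5 ∨ 2/5 = 2/5
P ∧ R = 2/5 ∧ 1 = 2/5
R → (P ∧ R) = 1 → 2/5 = 2/5
((P ∧ P) ∨ P) ∨ (R → (P ∧ R)) = 2/5 ∨ 2/5 = 2/5
(~Q ∨ Q) ∨ (((P ∧ P) ∨ P) ∨ (R → (P ∧ R))) = 3/5 ∨ 2/5 = 3/5
(((Q ∨ R) → ((Q ∧ R) ∨ (P ∧ P))) ∨ ((~Q ∨ R) → (Q ∨ ~P))) ∨ ((~Q ∨ Q) ∨ (((P ∧ P) ∨ P) ∨ (R → (P ∧ R)))) = 3/5 ∨ 3/5 = 3/5
No assignment yields a value below 3/5, so this is the minimum.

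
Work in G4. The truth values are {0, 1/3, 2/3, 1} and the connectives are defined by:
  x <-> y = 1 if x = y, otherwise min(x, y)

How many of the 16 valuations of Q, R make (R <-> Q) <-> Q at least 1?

Q = 0, R = 0 ↦ 0  <
Q = 0, R = 1/3 ↦ 1  ≥
Q = 0, R = 2/3 ↦ 1  ≥
Q = 0, R = 1 ↦ 1  ≥
Q = 1/3, R = 0 ↦ 0  <
Q = 1/3, R = 1/3 ↦ 1/3  <
Q = 1/3, R = 2/3 ↦ 1  ≥
Q = 1/3, R = 1 ↦ 1  ≥
Q = 2/3, R = 0 ↦ 0  <
Q = 2/3, R = 1/3 ↦ 1/3  <
Q = 2/3, R = 2/3 ↦ 2/3  <
Q = 2/3, R = 1 ↦ 1  ≥
Q = 1, R = 0 ↦ 0  <
Q = 1, R = 1/3 ↦ 1/3  <
Q = 1, R = 2/3 ↦ 2/3  <
Q = 1, R = 1 ↦ 1  ≥
So 7 of the 16 assignments meet the threshold.

7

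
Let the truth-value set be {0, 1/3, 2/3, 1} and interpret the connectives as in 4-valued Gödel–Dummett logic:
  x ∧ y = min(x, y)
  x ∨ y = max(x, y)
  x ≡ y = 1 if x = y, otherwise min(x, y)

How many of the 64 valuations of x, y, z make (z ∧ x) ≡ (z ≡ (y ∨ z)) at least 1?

value 1: 24 assignments (counts)
value 2/3: 10 assignments
value 1/3: 14 assignments
value 0: 16 assignments
So 24 of the 64 assignments meet the threshold.

24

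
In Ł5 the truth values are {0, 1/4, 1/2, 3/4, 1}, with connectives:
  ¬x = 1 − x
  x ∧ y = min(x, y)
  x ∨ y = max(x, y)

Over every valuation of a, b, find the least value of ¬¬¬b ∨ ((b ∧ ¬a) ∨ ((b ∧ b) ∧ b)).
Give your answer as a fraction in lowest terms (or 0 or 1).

Take a = 0, b = 1/2:
¬b = ¬1/2 = 1/2
¬¬b = ¬1/2 = 1/2
¬¬¬b = ¬1/2 = 1/2
¬a = ¬0 = 1
b ∧ ¬a = 1/2 ∧ 1 = 1/2
b ∧ b = 1/2 ∧ 1/2 = 1/2
(b ∧ b) ∧ b = 1/2 ∧ 1/2 = 1/2
(b ∧ ¬a) ∨ ((b ∧ b) ∧ b) = 1/2 ∨ 1/2 = 1/2
¬¬¬b ∨ ((b ∧ ¬a) ∨ ((b ∧ b) ∧ b)) = 1/2 ∨ 1/2 = 1/2
No assignment yields a value below 1/2, so this is the minimum.

1/2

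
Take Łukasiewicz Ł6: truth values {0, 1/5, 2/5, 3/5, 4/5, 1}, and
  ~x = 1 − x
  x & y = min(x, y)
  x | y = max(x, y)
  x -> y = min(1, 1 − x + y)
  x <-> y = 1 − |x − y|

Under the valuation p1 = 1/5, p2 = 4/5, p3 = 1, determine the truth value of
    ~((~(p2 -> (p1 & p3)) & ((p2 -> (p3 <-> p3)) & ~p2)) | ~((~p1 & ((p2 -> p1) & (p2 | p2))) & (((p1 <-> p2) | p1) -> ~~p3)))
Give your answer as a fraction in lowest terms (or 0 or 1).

p1 & p3 = 1/5 & 1 = 1/5
p2 -> (p1 & p3) = 4/5 -> 1/5 = 2/5
~(p2 -> (p1 & p3)) = ~2/5 = 3/5
p3 <-> p3 = 1 <-> 1 = 1
p2 -> (p3 <-> p3) = 4/5 -> 1 = 1
~p2 = ~4/5 = 1/5
(p2 -> (p3 <-> p3)) & ~p2 = 1 & 1/5 = 1/5
~(p2 -> (p1 & p3)) & ((p2 -> (p3 <-> p3)) & ~p2) = 3/5 & 1/5 = 1/5
~p1 = ~1/5 = 4/5
p2 -> p1 = 4/5 -> 1/5 = 2/5
p2 | p2 = 4/5 | 4/5 = 4/5
(p2 -> p1) & (p2 | p2) = 2/5 & 4/5 = 2/5
~p1 & ((p2 -> p1) & (p2 | p2)) = 4/5 & 2/5 = 2/5
p1 <-> p2 = 1/5 <-> 4/5 = 2/5
(p1 <-> p2) | p1 = 2/5 | 1/5 = 2/5
~p3 = ~1 = 0
~~p3 = ~0 = 1
((p1 <-> p2) | p1) -> ~~p3 = 2/5 -> 1 = 1
(~p1 & ((p2 -> p1) & (p2 | p2))) & (((p1 <-> p2) | p1) -> ~~p3) = 2/5 & 1 = 2/5
~((~p1 & ((p2 -> p1) & (p2 | p2))) & (((p1 <-> p2) | p1) -> ~~p3)) = ~2/5 = 3/5
(~(p2 -> (p1 & p3)) & ((p2 -> (p3 <-> p3)) & ~p2)) | ~((~p1 & ((p2 -> p1) & (p2 | p2))) & (((p1 <-> p2) | p1) -> ~~p3)) = 1/5 | 3/5 = 3/5
~((~(p2 -> (p1 & p3)) & ((p2 -> (p3 <-> p3)) & ~p2)) | ~((~p1 & ((p2 -> p1) & (p2 | p2))) & (((p1 <-> p2) | p1) -> ~~p3))) = ~3/5 = 2/5

2/5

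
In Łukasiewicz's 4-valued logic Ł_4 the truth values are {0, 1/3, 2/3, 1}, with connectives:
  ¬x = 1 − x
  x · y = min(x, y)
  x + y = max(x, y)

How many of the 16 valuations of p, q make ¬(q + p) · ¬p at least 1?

p = 0, q = 0 ↦ 1  ≥
p = 0, q = 1/3 ↦ 2/3  <
p = 0, q = 2/3 ↦ 1/3  <
p = 0, q = 1 ↦ 0  <
p = 1/3, q = 0 ↦ 2/3  <
p = 1/3, q = 1/3 ↦ 2/3  <
p = 1/3, q = 2/3 ↦ 1/3  <
p = 1/3, q = 1 ↦ 0  <
p = 2/3, q = 0 ↦ 1/3  <
p = 2/3, q = 1/3 ↦ 1/3  <
p = 2/3, q = 2/3 ↦ 1/3  <
p = 2/3, q = 1 ↦ 0  <
p = 1, q = 0 ↦ 0  <
p = 1, q = 1/3 ↦ 0  <
p = 1, q = 2/3 ↦ 0  <
p = 1, q = 1 ↦ 0  <
So 1 of the 16 assignments meets the threshold.

1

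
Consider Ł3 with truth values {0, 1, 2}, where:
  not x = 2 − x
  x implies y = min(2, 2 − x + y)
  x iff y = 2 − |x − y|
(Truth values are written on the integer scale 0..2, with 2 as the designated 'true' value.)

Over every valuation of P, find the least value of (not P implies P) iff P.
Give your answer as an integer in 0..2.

1

Take P = 1:
not P = not 1 = 1
not P implies P = 1 implies 1 = 2
(not P implies P) iff P = 2 iff 1 = 1
No assignment yields a value below 1, so this is the minimum.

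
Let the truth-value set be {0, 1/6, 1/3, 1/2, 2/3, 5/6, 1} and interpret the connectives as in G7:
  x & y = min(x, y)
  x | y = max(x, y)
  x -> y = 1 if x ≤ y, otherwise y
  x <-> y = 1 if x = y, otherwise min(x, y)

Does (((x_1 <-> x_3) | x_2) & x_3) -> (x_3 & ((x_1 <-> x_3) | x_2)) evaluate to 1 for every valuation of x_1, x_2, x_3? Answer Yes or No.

At x_1 = 1/2, x_2 = 1/2, x_3 = 0, for instance:
x_1 <-> x_3 = 1/2 <-> 0 = 0
(x_1 <-> x_3) | x_2 = 0 | 1/2 = 1/2
((x_1 <-> x_3) | x_2) & x_3 = 1/2 & 0 = 0
x_3 & ((x_1 <-> x_3) | x_2) = 0 & 1/2 = 0
(((x_1 <-> x_3) | x_2) & x_3) -> (x_3 & ((x_1 <-> x_3) | x_2)) = 0 -> 0 = 1
and checking the remaining 342 assignments likewise gives ≥ 1 in every case.

Yes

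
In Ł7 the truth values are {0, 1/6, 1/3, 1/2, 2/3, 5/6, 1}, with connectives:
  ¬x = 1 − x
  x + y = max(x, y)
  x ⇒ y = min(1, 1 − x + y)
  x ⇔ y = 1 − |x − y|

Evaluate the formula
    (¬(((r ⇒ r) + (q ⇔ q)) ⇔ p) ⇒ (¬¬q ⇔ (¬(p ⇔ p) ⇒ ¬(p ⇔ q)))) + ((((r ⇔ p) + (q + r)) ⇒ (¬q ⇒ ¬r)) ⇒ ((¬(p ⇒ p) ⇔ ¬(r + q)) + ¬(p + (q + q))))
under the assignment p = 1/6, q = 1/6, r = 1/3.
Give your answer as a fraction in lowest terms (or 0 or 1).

r ⇒ r = 1/3 ⇒ 1/3 = 1
q ⇔ q = 1/6 ⇔ 1/6 = 1
(r ⇒ r) + (q ⇔ q) = 1 + 1 = 1
((r ⇒ r) + (q ⇔ q)) ⇔ p = 1 ⇔ 1/6 = 1/6
¬(((r ⇒ r) + (q ⇔ q)) ⇔ p) = ¬1/6 = 5/6
¬q = ¬1/6 = 5/6
¬¬q = ¬5/6 = 1/6
p ⇔ p = 1/6 ⇔ 1/6 = 1
¬(p ⇔ p) = ¬1 = 0
p ⇔ q = 1/6 ⇔ 1/6 = 1
¬(p ⇔ q) = ¬1 = 0
¬(p ⇔ p) ⇒ ¬(p ⇔ q) = 0 ⇒ 0 = 1
¬¬q ⇔ (¬(p ⇔ p) ⇒ ¬(p ⇔ q)) = 1/6 ⇔ 1 = 1/6
¬(((r ⇒ r) + (q ⇔ q)) ⇔ p) ⇒ (¬¬q ⇔ (¬(p ⇔ p) ⇒ ¬(p ⇔ q))) = 5/6 ⇒ 1/6 = 1/3
r ⇔ p = 1/3 ⇔ 1/6 = 5/6
q + r = 1/6 + 1/3 = 1/3
(r ⇔ p) + (q + r) = 5/6 + 1/3 = 5/6
¬q = ¬1/6 = 5/6
¬r = ¬1/3 = 2/3
¬q ⇒ ¬r = 5/6 ⇒ 2/3 = 5/6
((r ⇔ p) + (q + r)) ⇒ (¬q ⇒ ¬r) = 5/6 ⇒ 5/6 = 1
p ⇒ p = 1/6 ⇒ 1/6 = 1
¬(p ⇒ p) = ¬1 = 0
r + q = 1/3 + 1/6 = 1/3
¬(r + q) = ¬1/3 = 2/3
¬(p ⇒ p) ⇔ ¬(r + q) = 0 ⇔ 2/3 = 1/3
q + q = 1/6 + 1/6 = 1/6
p + (q + q) = 1/6 + 1/6 = 1/6
¬(p + (q + q)) = ¬1/6 = 5/6
(¬(p ⇒ p) ⇔ ¬(r + q)) + ¬(p + (q + q)) = 1/3 + 5/6 = 5/6
(((r ⇔ p) + (q + r)) ⇒ (¬q ⇒ ¬r)) ⇒ ((¬(p ⇒ p) ⇔ ¬(r + q)) + ¬(p + (q + q))) = 1 ⇒ 5/6 = 5/6
(¬(((r ⇒ r) + (q ⇔ q)) ⇔ p) ⇒ (¬¬q ⇔ (¬(p ⇔ p) ⇒ ¬(p ⇔ q)))) + ((((r ⇔ p) + (q + r)) ⇒ (¬q ⇒ ¬r)) ⇒ ((¬(p ⇒ p) ⇔ ¬(r + q)) + ¬(p + (q + q)))) = 1/3 + 5/6 = 5/6

5/6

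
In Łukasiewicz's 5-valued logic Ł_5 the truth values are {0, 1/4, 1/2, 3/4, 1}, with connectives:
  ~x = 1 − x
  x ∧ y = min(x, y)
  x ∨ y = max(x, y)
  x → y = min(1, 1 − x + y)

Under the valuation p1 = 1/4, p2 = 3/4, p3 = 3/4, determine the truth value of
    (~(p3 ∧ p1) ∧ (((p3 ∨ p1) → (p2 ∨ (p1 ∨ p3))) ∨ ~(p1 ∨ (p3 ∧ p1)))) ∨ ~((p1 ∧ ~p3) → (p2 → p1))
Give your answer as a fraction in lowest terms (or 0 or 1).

3/4

p3 ∧ p1 = 3/4 ∧ 1/4 = 1/4
~(p3 ∧ p1) = ~1/4 = 3/4
p3 ∨ p1 = 3/4 ∨ 1/4 = 3/4
p1 ∨ p3 = 1/4 ∨ 3/4 = 3/4
p2 ∨ (p1 ∨ p3) = 3/4 ∨ 3/4 = 3/4
(p3 ∨ p1) → (p2 ∨ (p1 ∨ p3)) = 3/4 → 3/4 = 1
p3 ∧ p1 = 3/4 ∧ 1/4 = 1/4
p1 ∨ (p3 ∧ p1) = 1/4 ∨ 1/4 = 1/4
~(p1 ∨ (p3 ∧ p1)) = ~1/4 = 3/4
((p3 ∨ p1) → (p2 ∨ (p1 ∨ p3))) ∨ ~(p1 ∨ (p3 ∧ p1)) = 1 ∨ 3/4 = 1
~(p3 ∧ p1) ∧ (((p3 ∨ p1) → (p2 ∨ (p1 ∨ p3))) ∨ ~(p1 ∨ (p3 ∧ p1))) = 3/4 ∧ 1 = 3/4
~p3 = ~3/4 = 1/4
p1 ∧ ~p3 = 1/4 ∧ 1/4 = 1/4
p2 → p1 = 3/4 → 1/4 = 1/2
(p1 ∧ ~p3) → (p2 → p1) = 1/4 → 1/2 = 1
~((p1 ∧ ~p3) → (p2 → p1)) = ~1 = 0
(~(p3 ∧ p1) ∧ (((p3 ∨ p1) → (p2 ∨ (p1 ∨ p3))) ∨ ~(p1 ∨ (p3 ∧ p1)))) ∨ ~((p1 ∧ ~p3) → (p2 → p1)) = 3/4 ∨ 0 = 3/4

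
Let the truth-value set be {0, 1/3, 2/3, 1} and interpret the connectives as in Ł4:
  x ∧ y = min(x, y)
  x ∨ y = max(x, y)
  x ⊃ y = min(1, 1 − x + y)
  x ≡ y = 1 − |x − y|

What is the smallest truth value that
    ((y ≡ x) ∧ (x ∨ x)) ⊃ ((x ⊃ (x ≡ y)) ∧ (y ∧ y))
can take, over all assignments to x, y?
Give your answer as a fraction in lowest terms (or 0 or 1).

2/3

Take x = 1/3, y = 0:
y ≡ x = 0 ≡ 1/3 = 2/3
x ∨ x = 1/3 ∨ 1/3 = 1/3
(y ≡ x) ∧ (x ∨ x) = 2/3 ∧ 1/3 = 1/3
x ≡ y = 1/3 ≡ 0 = 2/3
x ⊃ (x ≡ y) = 1/3 ⊃ 2/3 = 1
y ∧ y = 0 ∧ 0 = 0
(x ⊃ (x ≡ y)) ∧ (y ∧ y) = 1 ∧ 0 = 0
((y ≡ x) ∧ (x ∨ x)) ⊃ ((x ⊃ (x ≡ y)) ∧ (y ∧ y)) = 1/3 ⊃ 0 = 2/3
No assignment yields a value below 2/3, so this is the minimum.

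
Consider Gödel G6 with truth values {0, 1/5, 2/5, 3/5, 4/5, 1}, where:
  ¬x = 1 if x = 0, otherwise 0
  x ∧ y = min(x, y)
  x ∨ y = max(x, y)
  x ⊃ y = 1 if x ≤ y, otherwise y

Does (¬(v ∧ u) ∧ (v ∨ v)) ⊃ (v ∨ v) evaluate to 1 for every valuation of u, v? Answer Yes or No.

Yes

At u = 2/5, v = 1, for instance:
v ∧ u = 1 ∧ 2/5 = 2/5
¬(v ∧ u) = ¬2/5 = 0
v ∨ v = 1 ∨ 1 = 1
¬(v ∧ u) ∧ (v ∨ v) = 0 ∧ 1 = 0
(¬(v ∧ u) ∧ (v ∨ v)) ⊃ (v ∨ v) = 0 ⊃ 1 = 1
and checking the remaining 35 assignments likewise gives ≥ 1 in every case.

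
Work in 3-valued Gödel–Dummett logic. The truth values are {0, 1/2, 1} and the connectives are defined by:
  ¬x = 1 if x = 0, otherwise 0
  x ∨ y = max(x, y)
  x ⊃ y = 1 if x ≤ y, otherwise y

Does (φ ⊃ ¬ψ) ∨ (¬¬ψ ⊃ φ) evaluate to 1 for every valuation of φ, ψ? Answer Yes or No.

No

Counterexample: take φ = 1/2, ψ = 1/2.
¬ψ = ¬1/2 = 0
φ ⊃ ¬ψ = 1/2 ⊃ 0 = 0
¬ψ = ¬1/2 = 0
¬¬ψ = ¬0 = 1
¬¬ψ ⊃ φ = 1 ⊃ 1/2 = 1/2
(φ ⊃ ¬ψ) ∨ (¬¬ψ ⊃ φ) = 0 ∨ 1/2 = 1/2
This gives 1/2 ≠ 1.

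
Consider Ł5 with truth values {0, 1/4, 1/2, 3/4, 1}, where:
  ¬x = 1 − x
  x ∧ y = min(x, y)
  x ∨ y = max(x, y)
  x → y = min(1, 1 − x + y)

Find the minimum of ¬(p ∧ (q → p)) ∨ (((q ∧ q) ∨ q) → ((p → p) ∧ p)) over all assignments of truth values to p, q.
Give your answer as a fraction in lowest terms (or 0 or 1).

Take p = 1/2, q = 1:
q → p = 1 → 1/2 = 1/2
p ∧ (q → p) = 1/2 ∧ 1/2 = 1/2
¬(p ∧ (q → p)) = ¬1/2 = 1/2
q ∧ q = 1 ∧ 1 = 1
(q ∧ q) ∨ q = 1 ∨ 1 = 1
p → p = 1/2 → 1/2 = 1
(p → p) ∧ p = 1 ∧ 1/2 = 1/2
((q ∧ q) ∨ q) → ((p → p) ∧ p) = 1 → 1/2 = 1/2
¬(p ∧ (q → p)) ∨ (((q ∧ q) ∨ q) → ((p → p) ∧ p)) = 1/2 ∨ 1/2 = 1/2
No assignment yields a value below 1/2, so this is the minimum.

1/2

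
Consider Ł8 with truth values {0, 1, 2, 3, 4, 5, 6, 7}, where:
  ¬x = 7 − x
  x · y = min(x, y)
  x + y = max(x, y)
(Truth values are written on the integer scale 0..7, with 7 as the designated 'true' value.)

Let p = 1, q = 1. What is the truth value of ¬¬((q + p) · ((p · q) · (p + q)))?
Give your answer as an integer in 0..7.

q + p = 1 + 1 = 1
p · q = 1 · 1 = 1
p + q = 1 + 1 = 1
(p · q) · (p + q) = 1 · 1 = 1
(q + p) · ((p · q) · (p + q)) = 1 · 1 = 1
¬((q + p) · ((p · q) · (p + q))) = ¬1 = 6
¬¬((q + p) · ((p · q) · (p + q))) = ¬6 = 1

1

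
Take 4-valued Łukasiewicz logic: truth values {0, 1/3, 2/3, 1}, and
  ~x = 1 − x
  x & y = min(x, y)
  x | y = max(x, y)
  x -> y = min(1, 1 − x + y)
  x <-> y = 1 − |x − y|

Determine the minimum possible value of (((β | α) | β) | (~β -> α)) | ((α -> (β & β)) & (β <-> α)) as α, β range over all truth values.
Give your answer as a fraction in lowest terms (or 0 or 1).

2/3

Take α = 0, β = 1/3:
β | α = 1/3 | 0 = 1/3
(β | α) | β = 1/3 | 1/3 = 1/3
~β = ~1/3 = 2/3
~β -> α = 2/3 -> 0 = 1/3
((β | α) | β) | (~β -> α) = 1/3 | 1/3 = 1/3
β & β = 1/3 & 1/3 = 1/3
α -> (β & β) = 0 -> 1/3 = 1
β <-> α = 1/3 <-> 0 = 2/3
(α -> (β & β)) & (β <-> α) = 1 & 2/3 = 2/3
(((β | α) | β) | (~β -> α)) | ((α -> (β & β)) & (β <-> α)) = 1/3 | 2/3 = 2/3
No assignment yields a value below 2/3, so this is the minimum.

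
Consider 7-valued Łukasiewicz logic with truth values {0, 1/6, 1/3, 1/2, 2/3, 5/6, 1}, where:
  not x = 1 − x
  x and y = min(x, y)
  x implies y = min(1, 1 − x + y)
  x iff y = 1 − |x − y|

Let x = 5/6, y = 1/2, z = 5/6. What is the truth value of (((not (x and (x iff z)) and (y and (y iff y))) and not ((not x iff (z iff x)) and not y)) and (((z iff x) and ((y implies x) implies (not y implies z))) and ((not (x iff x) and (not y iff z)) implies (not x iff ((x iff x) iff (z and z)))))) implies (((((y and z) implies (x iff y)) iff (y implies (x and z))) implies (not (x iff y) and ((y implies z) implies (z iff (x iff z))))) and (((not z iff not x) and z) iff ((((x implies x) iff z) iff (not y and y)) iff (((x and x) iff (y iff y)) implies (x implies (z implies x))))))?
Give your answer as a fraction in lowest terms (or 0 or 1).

1

x iff z = 5/6 iff 5/6 = 1
x and (x iff z) = 5/6 and 1 = 5/6
not (x and (x iff z)) = not 5/6 = 1/6
y iff y = 1/2 iff 1/2 = 1
y and (y iff y) = 1/2 and 1 = 1/2
not (x and (x iff z)) and (y and (y iff y)) = 1/6 and 1/2 = 1/6
not x = not 5/6 = 1/6
z iff x = 5/6 iff 5/6 = 1
not x iff (z iff x) = 1/6 iff 1 = 1/6
not y = not 1/2 = 1/2
(not x iff (z iff x)) and not y = 1/6 and 1/2 = 1/6
not ((not x iff (z iff x)) and not y) = not 1/6 = 5/6
(not (x and (x iff z)) and (y and (y iff y))) and not ((not x iff (z iff x)) and not y) = 1/6 and 5/6 = 1/6
z iff x = 5/6 iff 5/6 = 1
y implies x = 1/2 implies 5/6 = 1
not y = not 1/2 = 1/2
not y implies z = 1/2 implies 5/6 = 1
(y implies x) implies (not y implies z) = 1 implies 1 = 1
(z iff x) and ((y implies x) implies (not y implies z)) = 1 and 1 = 1
x iff x = 5/6 iff 5/6 = 1
not (x iff x) = not 1 = 0
not y = not 1/2 = 1/2
not y iff z = 1/2 iff 5/6 = 2/3
not (x iff x) and (not y iff z) = 0 and 2/3 = 0
not x = not 5/6 = 1/6
x iff x = 5/6 iff 5/6 = 1
z and z = 5/6 and 5/6 = 5/6
(x iff x) iff (z and z) = 1 iff 5/6 = 5/6
not x iff ((x iff x) iff (z and z)) = 1/6 iff 5/6 = 1/3
(not (x iff x) and (not y iff z)) implies (not x iff ((x iff x) iff (z and z))) = 0 implies 1/3 = 1
((z iff x) and ((y implies x) implies (not y implies z))) and ((not (x iff x) and (not y iff z)) implies (not x iff ((x iff x) iff (z and z)))) = 1 and 1 = 1
((not (x and (x iff z)) and (y and (y iff y))) and not ((not x iff (z iff x)) and not y)) and (((z iff x) and ((y implies x) implies (not y implies z))) and ((not (x iff x) and (not y iff z)) implies (not x iff ((x iff x) iff (z and z))))) = 1/6 and 1 = 1/6
y and z = 1/2 and 5/6 = 1/2
x iff y = 5/6 iff 1/2 = 2/3
(y and z) implies (x iff y) = 1/2 implies 2/3 = 1
x and z = 5/6 and 5/6 = 5/6
y implies (x and z) = 1/2 implies 5/6 = 1
((y and z) implies (x iff y)) iff (y implies (x and z)) = 1 iff 1 = 1
x iff y = 5/6 iff 1/2 = 2/3
not (x iff y) = not 2/3 = 1/3
y implies z = 1/2 implies 5/6 = 1
x iff z = 5/6 iff 5/6 = 1
z iff (x iff z) = 5/6 iff 1 = 5/6
(y implies z) implies (z iff (x iff z)) = 1 implies 5/6 = 5/6
not (x iff y) and ((y implies z) implies (z iff (x iff z))) = 1/3 and 5/6 = 1/3
(((y and z) implies (x iff y)) iff (y implies (x and z))) implies (not (x iff y) and ((y implies z) implies (z iff (x iff z)))) = 1 implies 1/3 = 1/3
not z = not 5/6 = 1/6
not x = not 5/6 = 1/6
not z iff not x = 1/6 iff 1/6 = 1
(not z iff not x) and z = 1 and 5/6 = 5/6
x implies x = 5/6 implies 5/6 = 1
(x implies x) iff z = 1 iff 5/6 = 5/6
not y = not 1/2 = 1/2
not y and y = 1/2 and 1/2 = 1/2
((x implies x) iff z) iff (not y and y) = 5/6 iff 1/2 = 2/3
x and x = 5/6 and 5/6 = 5/6
y iff y = 1/2 iff 1/2 = 1
(x and x) iff (y iff y) = 5/6 iff 1 = 5/6
z implies x = 5/6 implies 5/6 = 1
x implies (z implies x) = 5/6 implies 1 = 1
((x and x) iff (y iff y)) implies (x implies (z implies x)) = 5/6 implies 1 = 1
(((x implies x) iff z) iff (not y and y)) iff (((x and x) iff (y iff y)) implies (x implies (z implies x))) = 2/3 iff 1 = 2/3
((not z iff not x) and z) iff ((((x implies x) iff z) iff (not y and y)) iff (((x and x) iff (y iff y)) implies (x implies (z implies x)))) = 5/6 iff 2/3 = 5/6
((((y and z) implies (x iff y)) iff (y implies (x and z))) implies (not (x iff y) and ((y implies z) implies (z iff (x iff z))))) and (((not z iff not x) and z) iff ((((x implies x) iff z) iff (not y and y)) iff (((x and x) iff (y iff y)) implies (x implies (z implies x))))) = 1/3 and 5/6 = 1/3
(((not (x and (x iff z)) and (y and (y iff y))) and not ((not x iff (z iff x)) and not y)) and (((z iff x) and ((y implies x) implies (not y implies z))) and ((not (x iff x) and (not y iff z)) implies (not x iff ((x iff x) iff (z and z)))))) implies (((((y and z) implies (x iff y)) iff (y implies (x and z))) implies (not (x iff y) and ((y implies z) implies (z iff (x iff z))))) and (((not z iff not x) and z) iff ((((x implies x) iff z) iff (not y and y)) iff (((x and x) iff (y iff y)) implies (x implies (z implies x)))))) = 1/6 implies 1/3 = 1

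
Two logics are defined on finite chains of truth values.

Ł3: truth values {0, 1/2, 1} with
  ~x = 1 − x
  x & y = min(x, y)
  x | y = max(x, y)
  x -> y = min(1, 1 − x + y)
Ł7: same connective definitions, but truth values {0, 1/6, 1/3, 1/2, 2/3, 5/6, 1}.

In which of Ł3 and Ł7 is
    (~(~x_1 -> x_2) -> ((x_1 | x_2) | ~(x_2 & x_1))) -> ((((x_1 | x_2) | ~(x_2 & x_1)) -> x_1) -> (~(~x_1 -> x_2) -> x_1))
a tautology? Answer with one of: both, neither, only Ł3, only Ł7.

In Ł3: every assignment gives 1 — tautology.
In Ł7: every assignment gives 1 — tautology.

both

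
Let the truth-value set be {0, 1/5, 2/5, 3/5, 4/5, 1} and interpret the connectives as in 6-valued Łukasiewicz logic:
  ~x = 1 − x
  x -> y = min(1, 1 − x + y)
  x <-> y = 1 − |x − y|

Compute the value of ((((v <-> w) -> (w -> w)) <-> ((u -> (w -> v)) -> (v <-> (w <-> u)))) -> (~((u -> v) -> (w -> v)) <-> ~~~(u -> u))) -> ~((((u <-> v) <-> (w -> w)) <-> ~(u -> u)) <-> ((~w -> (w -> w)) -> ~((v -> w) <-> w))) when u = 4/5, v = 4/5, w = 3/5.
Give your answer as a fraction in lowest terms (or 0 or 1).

v <-> w = 4/5 <-> 3/5 = 4/5
w -> w = 3/5 -> 3/5 = 1
(v <-> w) -> (w -> w) = 4/5 -> 1 = 1
w -> v = 3/5 -> 4/5 = 1
u -> (w -> v) = 4/5 -> 1 = 1
w <-> u = 3/5 <-> 4/5 = 4/5
v <-> (w <-> u) = 4/5 <-> 4/5 = 1
(u -> (w -> v)) -> (v <-> (w <-> u)) = 1 -> 1 = 1
((v <-> w) -> (w -> w)) <-> ((u -> (w -> v)) -> (v <-> (w <-> u))) = 1 <-> 1 = 1
u -> v = 4/5 -> 4/5 = 1
w -> v = 3/5 -> 4/5 = 1
(u -> v) -> (w -> v) = 1 -> 1 = 1
~((u -> v) -> (w -> v)) = ~1 = 0
u -> u = 4/5 -> 4/5 = 1
~(u -> u) = ~1 = 0
~~(u -> u) = ~0 = 1
~~~(u -> u) = ~1 = 0
~((u -> v) -> (w -> v)) <-> ~~~(u -> u) = 0 <-> 0 = 1
(((v <-> w) -> (w -> w)) <-> ((u -> (w -> v)) -> (v <-> (w <-> u)))) -> (~((u -> v) -> (w -> v)) <-> ~~~(u -> u)) = 1 -> 1 = 1
u <-> v = 4/5 <-> 4/5 = 1
w -> w = 3/5 -> 3/5 = 1
(u <-> v) <-> (w -> w) = 1 <-> 1 = 1
u -> u = 4/5 -> 4/5 = 1
~(u -> u) = ~1 = 0
((u <-> v) <-> (w -> w)) <-> ~(u -> u) = 1 <-> 0 = 0
~w = ~3/5 = 2/5
w -> w = 3/5 -> 3/5 = 1
~w -> (w -> w) = 2/5 -> 1 = 1
v -> w = 4/5 -> 3/5 = 4/5
(v -> w) <-> w = 4/5 <-> 3/5 = 4/5
~((v -> w) <-> w) = ~4/5 = 1/5
(~w -> (w -> w)) -> ~((v -> w) <-> w) = 1 -> 1/5 = 1/5
(((u <-> v) <-> (w -> w)) <-> ~(u -> u)) <-> ((~w -> (w -> w)) -> ~((v -> w) <-> w)) = 0 <-> 1/5 = 4/5
~((((u <-> v) <-> (w -> w)) <-> ~(u -> u)) <-> ((~w -> (w -> w)) -> ~((v -> w) <-> w))) = ~4/5 = 1/5
((((v <-> w) -> (w -> w)) <-> ((u -> (w -> v)) -> (v <-> (w <-> u)))) -> (~((u -> v) -> (w -> v)) <-> ~~~(u -> u))) -> ~((((u <-> v) <-> (w -> w)) <-> ~(u -> u)) <-> ((~w -> (w -> w)) -> ~((v -> w) <-> w))) = 1 -> 1/5 = 1/5

1/5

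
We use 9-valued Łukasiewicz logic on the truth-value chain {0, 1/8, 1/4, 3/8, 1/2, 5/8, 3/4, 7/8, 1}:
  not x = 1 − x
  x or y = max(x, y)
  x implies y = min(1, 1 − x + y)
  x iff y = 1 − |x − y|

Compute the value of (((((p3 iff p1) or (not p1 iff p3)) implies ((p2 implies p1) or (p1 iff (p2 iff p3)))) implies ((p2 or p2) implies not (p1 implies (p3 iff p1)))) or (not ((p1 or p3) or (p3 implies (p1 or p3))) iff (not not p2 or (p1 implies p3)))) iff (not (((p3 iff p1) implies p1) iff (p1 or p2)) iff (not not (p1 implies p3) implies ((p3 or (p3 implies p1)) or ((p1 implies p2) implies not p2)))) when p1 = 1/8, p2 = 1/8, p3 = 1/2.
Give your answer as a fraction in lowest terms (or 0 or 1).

p3 iff p1 = 1/2 iff 1/8 = 5/8
not p1 = not 1/8 = 7/8
not p1 iff p3 = 7/8 iff 1/2 = 5/8
(p3 iff p1) or (not p1 iff p3) = 5/8 or 5/8 = 5/8
p2 implies p1 = 1/8 implies 1/8 = 1
p2 iff p3 = 1/8 iff 1/2 = 5/8
p1 iff (p2 iff p3) = 1/8 iff 5/8 = 1/2
(p2 implies p1) or (p1 iff (p2 iff p3)) = 1 or 1/2 = 1
((p3 iff p1) or (not p1 iff p3)) implies ((p2 implies p1) or (p1 iff (p2 iff p3))) = 5/8 implies 1 = 1
p2 or p2 = 1/8 or 1/8 = 1/8
p3 iff p1 = 1/2 iff 1/8 = 5/8
p1 implies (p3 iff p1) = 1/8 implies 5/8 = 1
not (p1 implies (p3 iff p1)) = not 1 = 0
(p2 or p2) implies not (p1 implies (p3 iff p1)) = 1/8 implies 0 = 7/8
(((p3 iff p1) or (not p1 iff p3)) implies ((p2 implies p1) or (p1 iff (p2 iff p3)))) implies ((p2 or p2) implies not (p1 implies (p3 iff p1))) = 1 implies 7/8 = 7/8
p1 or p3 = 1/8 or 1/2 = 1/2
p1 or p3 = 1/8 or 1/2 = 1/2
p3 implies (p1 or p3) = 1/2 implies 1/2 = 1
(p1 or p3) or (p3 implies (p1 or p3)) = 1/2 or 1 = 1
not ((p1 or p3) or (p3 implies (p1 or p3))) = not 1 = 0
not p2 = not 1/8 = 7/8
not not p2 = not 7/8 = 1/8
p1 implies p3 = 1/8 implies 1/2 = 1
not not p2 or (p1 implies p3) = 1/8 or 1 = 1
not ((p1 or p3) or (p3 implies (p1 or p3))) iff (not not p2 or (p1 implies p3)) = 0 iff 1 = 0
((((p3 iff p1) or (not p1 iff p3)) implies ((p2 implies p1) or (p1 iff (p2 iff p3)))) implies ((p2 or p2) implies not (p1 implies (p3 iff p1)))) or (not ((p1 or p3) or (p3 implies (p1 or p3))) iff (not not p2 or (p1 implies p3))) = 7/8 or 0 = 7/8
p3 iff p1 = 1/2 iff 1/8 = 5/8
(p3 iff p1) implies p1 = 5/8 implies 1/8 = 1/2
p1 or p2 = 1/8 or 1/8 = 1/8
((p3 iff p1) implies p1) iff (p1 or p2) = 1/2 iff 1/8 = 5/8
not (((p3 iff p1) implies p1) iff (p1 or p2)) = not 5/8 = 3/8
p1 implies p3 = 1/8 implies 1/2 = 1
not (p1 implies p3) = not 1 = 0
not not (p1 implies p3) = not 0 = 1
p3 implies p1 = 1/2 implies 1/8 = 5/8
p3 or (p3 implies p1) = 1/2 or 5/8 = 5/8
p1 implies p2 = 1/8 implies 1/8 = 1
not p2 = not 1/8 = 7/8
(p1 implies p2) implies not p2 = 1 implies 7/8 = 7/8
(p3 or (p3 implies p1)) or ((p1 implies p2) implies not p2) = 5/8 or 7/8 = 7/8
not not (p1 implies p3) implies ((p3 or (p3 implies p1)) or ((p1 implies p2) implies not p2)) = 1 implies 7/8 = 7/8
not (((p3 iff p1) implies p1) iff (p1 or p2)) iff (not not (p1 implies p3) implies ((p3 or (p3 implies p1)) or ((p1 implies p2) implies not p2))) = 3/8 iff 7/8 = 1/2
(((((p3 iff p1) or (not p1 iff p3)) implies ((p2 implies p1) or (p1 iff (p2 iff p3)))) implies ((p2 or p2) implies not (p1 implies (p3 iff p1)))) or (not ((p1 or p3) or (p3 implies (p1 or p3))) iff (not not p2 or (p1 implies p3)))) iff (not (((p3 iff p1) implies p1) iff (p1 or p2)) iff (not not (p1 implies p3) implies ((p3 or (p3 implies p1)) or ((p1 implies p2) implies not p2)))) = 7/8 iff 1/2 = 5/8

5/8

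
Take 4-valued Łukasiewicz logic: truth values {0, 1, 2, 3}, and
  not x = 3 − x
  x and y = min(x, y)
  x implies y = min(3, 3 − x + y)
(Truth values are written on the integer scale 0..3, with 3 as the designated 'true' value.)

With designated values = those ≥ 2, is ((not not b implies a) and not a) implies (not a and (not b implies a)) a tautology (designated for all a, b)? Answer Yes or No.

Counterexample: take a = 0, b = 0.
not b = not 0 = 3
not not b = not 3 = 0
not not b implies a = 0 implies 0 = 3
not a = not 0 = 3
(not not b implies a) and not a = 3 and 3 = 3
not a = not 0 = 3
not b = not 0 = 3
not b implies a = 3 implies 0 = 0
not a and (not b implies a) = 3 and 0 = 0
((not not b implies a) and not a) implies (not a and (not b implies a)) = 3 implies 0 = 0
This gives 0, which is below 2.

No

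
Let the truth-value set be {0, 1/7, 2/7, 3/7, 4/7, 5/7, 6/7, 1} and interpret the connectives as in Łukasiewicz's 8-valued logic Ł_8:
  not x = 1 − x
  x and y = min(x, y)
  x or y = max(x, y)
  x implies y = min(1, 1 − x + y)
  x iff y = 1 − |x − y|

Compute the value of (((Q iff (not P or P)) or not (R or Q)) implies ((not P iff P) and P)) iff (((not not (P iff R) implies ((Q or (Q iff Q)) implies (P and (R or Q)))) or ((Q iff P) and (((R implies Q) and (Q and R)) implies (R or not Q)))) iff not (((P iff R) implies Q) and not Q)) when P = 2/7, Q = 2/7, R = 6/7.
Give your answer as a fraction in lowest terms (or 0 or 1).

not P = not 2/7 = 5/7
not P or P = 5/7 or 2/7 = 5/7
Q iff (not P or P) = 2/7 iff 5/7 = 4/7
R or Q = 6/7 or 2/7 = 6/7
not (R or Q) = not 6/7 = 1/7
(Q iff (not P or P)) or not (R or Q) = 4/7 or 1/7 = 4/7
not P = not 2/7 = 5/7
not P iff P = 5/7 iff 2/7 = 4/7
(not P iff P) and P = 4/7 and 2/7 = 2/7
((Q iff (not P or P)) or not (R or Q)) implies ((not P iff P) and P) = 4/7 implies 2/7 = 5/7
P iff R = 2/7 iff 6/7 = 3/7
not (P iff R) = not 3/7 = 4/7
not not (P iff R) = not 4/7 = 3/7
Q iff Q = 2/7 iff 2/7 = 1
Q or (Q iff Q) = 2/7 or 1 = 1
R or Q = 6/7 or 2/7 = 6/7
P and (R or Q) = 2/7 and 6/7 = 2/7
(Q or (Q iff Q)) implies (P and (R or Q)) = 1 implies 2/7 = 2/7
not not (P iff R) implies ((Q or (Q iff Q)) implies (P and (R or Q))) = 3/7 implies 2/7 = 6/7
Q iff P = 2/7 iff 2/7 = 1
R implies Q = 6/7 implies 2/7 = 3/7
Q and R = 2/7 and 6/7 = 2/7
(R implies Q) and (Q and R) = 3/7 and 2/7 = 2/7
not Q = not 2/7 = 5/7
R or not Q = 6/7 or 5/7 = 6/7
((R implies Q) and (Q and R)) implies (R or not Q) = 2/7 implies 6/7 = 1
(Q iff P) and (((R implies Q) and (Q and R)) implies (R or not Q)) = 1 and 1 = 1
(not not (P iff R) implies ((Q or (Q iff Q)) implies (P and (R or Q)))) or ((Q iff P) and (((R implies Q) and (Q and R)) implies (R or not Q))) = 6/7 or 1 = 1
P iff R = 2/7 iff 6/7 = 3/7
(P iff R) implies Q = 3/7 implies 2/7 = 6/7
not Q = not 2/7 = 5/7
((P iff R) implies Q) and not Q = 6/7 and 5/7 = 5/7
not (((P iff R) implies Q) and not Q) = not 5/7 = 2/7
((not not (P iff R) implies ((Q or (Q iff Q)) implies (P and (R or Q)))) or ((Q iff P) and (((R implies Q) and (Q and R)) implies (R or not Q)))) iff not (((P iff R) implies Q) and not Q) = 1 iff 2/7 = 2/7
(((Q iff (not P or P)) or not (R or Q)) implies ((not P iff P) and P)) iff (((not not (P iff R) implies ((Q or (Q iff Q)) implies (P and (R or Q)))) or ((Q iff P) and (((R implies Q) and (Q and R)) implies (R or not Q)))) iff not (((P iff R) implies Q) and not Q)) = 5/7 iff 2/7 = 4/7

4/7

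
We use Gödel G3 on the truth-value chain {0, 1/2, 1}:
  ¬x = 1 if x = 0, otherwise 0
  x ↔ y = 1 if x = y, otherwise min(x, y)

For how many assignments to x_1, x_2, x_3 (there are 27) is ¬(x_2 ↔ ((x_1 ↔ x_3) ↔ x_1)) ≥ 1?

12

value 1: 12 assignments (counts)
value 0: 15 assignments
So 12 of the 27 assignments meet the threshold.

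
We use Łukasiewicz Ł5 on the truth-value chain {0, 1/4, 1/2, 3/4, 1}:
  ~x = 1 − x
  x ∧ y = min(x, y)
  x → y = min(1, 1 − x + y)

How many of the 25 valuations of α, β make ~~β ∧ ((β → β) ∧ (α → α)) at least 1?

value 1: 5 assignments (counts)
value 3/4: 5 assignments
value 1/2: 5 assignments
value 1/4: 5 assignments
value 0: 5 assignments
So 5 of the 25 assignments meet the threshold.

5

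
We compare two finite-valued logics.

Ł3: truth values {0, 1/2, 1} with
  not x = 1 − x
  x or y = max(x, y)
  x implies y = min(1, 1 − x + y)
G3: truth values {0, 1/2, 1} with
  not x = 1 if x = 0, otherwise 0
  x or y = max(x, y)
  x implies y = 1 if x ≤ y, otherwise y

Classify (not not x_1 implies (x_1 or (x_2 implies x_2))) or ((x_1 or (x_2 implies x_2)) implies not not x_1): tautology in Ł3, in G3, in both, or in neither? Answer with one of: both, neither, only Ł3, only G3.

both

In Ł3: every assignment gives 1 — tautology.
In G3: every assignment gives 1 — tautology.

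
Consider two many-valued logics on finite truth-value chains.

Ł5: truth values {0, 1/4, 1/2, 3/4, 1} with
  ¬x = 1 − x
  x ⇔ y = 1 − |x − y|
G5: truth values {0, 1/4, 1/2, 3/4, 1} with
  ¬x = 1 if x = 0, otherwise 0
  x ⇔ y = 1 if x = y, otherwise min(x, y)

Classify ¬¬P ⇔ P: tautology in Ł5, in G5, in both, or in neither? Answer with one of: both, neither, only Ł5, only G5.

In Ł5: every assignment gives 1 — tautology.
In G5: at P = 1/4 the value is 1/4 — not a tautology.

only Ł5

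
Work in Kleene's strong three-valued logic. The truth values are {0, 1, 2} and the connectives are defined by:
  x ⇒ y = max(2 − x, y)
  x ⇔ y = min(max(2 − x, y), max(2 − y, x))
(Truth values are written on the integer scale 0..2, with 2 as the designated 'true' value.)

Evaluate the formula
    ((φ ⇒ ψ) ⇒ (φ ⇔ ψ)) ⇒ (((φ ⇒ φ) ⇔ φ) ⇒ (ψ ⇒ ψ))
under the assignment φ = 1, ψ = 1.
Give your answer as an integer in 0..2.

φ ⇒ ψ = 1 ⇒ 1 = 1
φ ⇔ ψ = 1 ⇔ 1 = 1
(φ ⇒ ψ) ⇒ (φ ⇔ ψ) = 1 ⇒ 1 = 1
φ ⇒ φ = 1 ⇒ 1 = 1
(φ ⇒ φ) ⇔ φ = 1 ⇔ 1 = 1
ψ ⇒ ψ = 1 ⇒ 1 = 1
((φ ⇒ φ) ⇔ φ) ⇒ (ψ ⇒ ψ) = 1 ⇒ 1 = 1
((φ ⇒ ψ) ⇒ (φ ⇔ ψ)) ⇒ (((φ ⇒ φ) ⇔ φ) ⇒ (ψ ⇒ ψ)) = 1 ⇒ 1 = 1

1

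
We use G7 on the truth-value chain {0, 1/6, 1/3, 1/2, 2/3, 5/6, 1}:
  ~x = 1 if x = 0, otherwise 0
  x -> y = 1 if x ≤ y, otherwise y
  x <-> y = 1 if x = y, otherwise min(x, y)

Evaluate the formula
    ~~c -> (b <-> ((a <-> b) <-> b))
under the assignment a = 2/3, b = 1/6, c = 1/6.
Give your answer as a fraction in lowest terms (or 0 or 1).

1/6

~c = ~1/6 = 0
~~c = ~0 = 1
a <-> b = 2/3 <-> 1/6 = 1/6
(a <-> b) <-> b = 1/6 <-> 1/6 = 1
b <-> ((a <-> b) <-> b) = 1/6 <-> 1 = 1/6
~~c -> (b <-> ((a <-> b) <-> b)) = 1 -> 1/6 = 1/6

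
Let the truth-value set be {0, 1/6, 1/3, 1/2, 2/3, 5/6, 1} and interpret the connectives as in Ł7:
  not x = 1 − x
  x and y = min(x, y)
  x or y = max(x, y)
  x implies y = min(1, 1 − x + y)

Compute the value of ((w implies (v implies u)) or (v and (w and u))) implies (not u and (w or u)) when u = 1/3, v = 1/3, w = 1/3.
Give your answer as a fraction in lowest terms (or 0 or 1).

v implies u = 1/3 implies 1/3 = 1
w implies (v implies u) = 1/3 implies 1 = 1
w and u = 1/3 and 1/3 = 1/3
v and (w and u) = 1/3 and 1/3 = 1/3
(w implies (v implies u)) or (v and (w and u)) = 1 or 1/3 = 1
not u = not 1/3 = 2/3
w or u = 1/3 or 1/3 = 1/3
not u and (w or u) = 2/3 and 1/3 = 1/3
((w implies (v implies u)) or (v and (w and u))) implies (not u and (w or u)) = 1 implies 1/3 = 1/3

1/3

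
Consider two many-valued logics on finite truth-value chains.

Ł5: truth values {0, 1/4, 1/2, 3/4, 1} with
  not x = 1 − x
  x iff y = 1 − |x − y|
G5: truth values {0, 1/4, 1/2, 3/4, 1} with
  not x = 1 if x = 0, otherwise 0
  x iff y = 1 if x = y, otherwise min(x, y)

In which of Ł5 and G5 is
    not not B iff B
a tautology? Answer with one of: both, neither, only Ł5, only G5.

only Ł5

In Ł5: every assignment gives 1 — tautology.
In G5: at B = 1/4 the value is 1/4 — not a tautology.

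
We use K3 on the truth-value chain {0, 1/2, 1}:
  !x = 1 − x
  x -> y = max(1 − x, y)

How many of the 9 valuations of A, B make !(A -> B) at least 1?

A = 0, B = 0 ↦ 0  <
A = 0, B = 1/2 ↦ 0  <
A = 0, B = 1 ↦ 0  <
A = 1/2, B = 0 ↦ 1/2  <
A = 1/2, B = 1/2 ↦ 1/2  <
A = 1/2, B = 1 ↦ 0  <
A = 1, B = 0 ↦ 1  ≥
A = 1, B = 1/2 ↦ 1/2  <
A = 1, B = 1 ↦ 0  <
So 1 of the 9 assignments meets the threshold.

1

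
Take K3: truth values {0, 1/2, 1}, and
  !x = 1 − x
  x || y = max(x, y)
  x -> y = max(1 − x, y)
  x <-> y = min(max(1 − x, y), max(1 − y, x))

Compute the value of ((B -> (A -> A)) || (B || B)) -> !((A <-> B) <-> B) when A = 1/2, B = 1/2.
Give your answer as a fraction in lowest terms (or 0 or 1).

1/2

A -> A = 1/2 -> 1/2 = 1/2
B -> (A -> A) = 1/2 -> 1/2 = 1/2
B || B = 1/2 || 1/2 = 1/2
(B -> (A -> A)) || (B || B) = 1/2 || 1/2 = 1/2
A <-> B = 1/2 <-> 1/2 = 1/2
(A <-> B) <-> B = 1/2 <-> 1/2 = 1/2
!((A <-> B) <-> B) = !1/2 = 1/2
((B -> (A -> A)) || (B || B)) -> !((A <-> B) <-> B) = 1/2 -> 1/2 = 1/2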